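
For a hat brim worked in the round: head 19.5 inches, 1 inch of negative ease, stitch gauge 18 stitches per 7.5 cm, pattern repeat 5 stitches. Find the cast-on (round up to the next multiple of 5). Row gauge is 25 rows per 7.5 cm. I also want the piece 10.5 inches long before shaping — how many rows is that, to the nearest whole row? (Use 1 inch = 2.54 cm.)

Finished = 19.5 − 1 = 18.5 inches.
18.5 inches × 2.54 = 46.99 cm.
18/7.5 = 2.4 sts per cm; 46.99 × 2.4 = 112.78 sts.
Next multiple of 5 → 115.
10.5 inches = 26.67 cm; × 3.333 = 88.90 → 89 rows.

Cast on 115 stitches; work 89 rows.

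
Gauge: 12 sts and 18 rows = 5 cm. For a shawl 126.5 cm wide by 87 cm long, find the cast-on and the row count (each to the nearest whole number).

Stitch gauge = 12/5 = 2.4 sts/cm; 126.5 × 2.4 = 303.60 → 304 sts.
Row gauge = 18/5 = 3.6 rows/cm; 87 × 3.6 = 313.20 → 313 rows.

Cast on 304 stitches and work 313 rows.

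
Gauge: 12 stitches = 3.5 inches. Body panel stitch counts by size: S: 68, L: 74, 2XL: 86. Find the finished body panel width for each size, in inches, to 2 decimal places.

S 19.83 inches; L 21.58 inches; 2XL 25.08 inches.

12/3.5 = 3.429 sts per in.
S: 68 / 3.429 = 19.833 → 19.83 in.
L: 74 / 3.429 = 21.583 → 21.58 in.
2XL: 86 / 3.429 = 25.083 → 25.08 in.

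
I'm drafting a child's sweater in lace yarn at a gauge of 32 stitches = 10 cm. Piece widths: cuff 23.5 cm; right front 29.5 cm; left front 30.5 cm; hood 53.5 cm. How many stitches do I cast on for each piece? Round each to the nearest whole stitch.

Rate = 32/10 = 3.2 sts per cm.
cuff: 23.5 × 3.2 = 75.20 → 75.
right front: 29.5 × 3.2 = 94.40 → 94.
left front: 30.5 × 3.2 = 97.60 → 98.
hood: 53.5 × 3.2 = 171.20 → 171.

cuff 75; right front 94; left front 98; hood 171.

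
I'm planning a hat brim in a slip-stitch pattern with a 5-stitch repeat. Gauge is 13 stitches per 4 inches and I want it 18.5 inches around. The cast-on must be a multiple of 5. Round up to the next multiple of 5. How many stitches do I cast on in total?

Cast on 65 stitches.

13 / 4 = 3.25 sts per inch.
18.5 × 3.25 = 60.12 sts.
Next multiple of 5: 65.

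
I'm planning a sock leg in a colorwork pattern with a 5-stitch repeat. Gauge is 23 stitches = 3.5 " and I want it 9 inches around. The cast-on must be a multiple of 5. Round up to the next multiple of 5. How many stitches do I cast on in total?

60 stitches.

23 / 3.5 = 6.571 sts per inch.
9 × 6.571 = 59.14 sts.
Next multiple of 5: 60.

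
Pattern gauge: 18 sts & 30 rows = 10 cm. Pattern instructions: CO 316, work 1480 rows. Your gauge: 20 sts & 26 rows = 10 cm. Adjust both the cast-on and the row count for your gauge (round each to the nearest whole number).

Cast on 351 stitches; work 1283 rows.

Stitches: 316 × 20/18 = 351.11 → 351.
Rows: 1480 × 26/30 = 1282.67 → 1283.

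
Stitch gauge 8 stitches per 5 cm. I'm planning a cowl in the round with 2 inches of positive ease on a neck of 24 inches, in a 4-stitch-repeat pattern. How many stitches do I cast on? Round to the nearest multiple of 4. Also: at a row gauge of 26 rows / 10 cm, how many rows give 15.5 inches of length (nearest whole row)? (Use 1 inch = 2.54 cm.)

Cast on 104 stitches; work 102 rows.

Finished = 24 + 2 = 26 inches.
26 inches × 2.54 = 66.04 cm.
8/5 = 1.6 sts per cm; 66.04 × 1.6 = 105.66 sts.
Nearest multiple of 4 → 104.
15.5 inches = 39.37 cm; × 2.6 = 102.36 → 102 rows.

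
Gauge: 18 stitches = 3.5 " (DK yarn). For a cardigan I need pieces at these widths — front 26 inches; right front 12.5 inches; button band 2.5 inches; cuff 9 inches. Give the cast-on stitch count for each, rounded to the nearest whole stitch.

front 134; right front 64; button band 13; cuff 46.

Rate = 18/3.5 = 5.143 sts per in.
front: 26 × 5.143 = 133.71 → 134.
right front: 12.5 × 5.143 = 64.29 → 64.
button band: 2.5 × 5.143 = 12.86 → 13.
cuff: 9 × 5.143 = 46.29 → 46.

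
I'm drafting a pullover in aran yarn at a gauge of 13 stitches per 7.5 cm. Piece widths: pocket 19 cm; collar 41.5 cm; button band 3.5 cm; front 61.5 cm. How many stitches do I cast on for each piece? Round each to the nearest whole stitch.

Rate = 13/7.5 = 1.733 sts per cm.
pocket: 19 × 1.733 = 32.93 → 33.
collar: 41.5 × 1.733 = 71.93 → 72.
button band: 3.5 × 1.733 = 6.07 → 6.
front: 61.5 × 1.733 = 106.60 → 107.

pocket 33; collar 72; button band 6; front 107.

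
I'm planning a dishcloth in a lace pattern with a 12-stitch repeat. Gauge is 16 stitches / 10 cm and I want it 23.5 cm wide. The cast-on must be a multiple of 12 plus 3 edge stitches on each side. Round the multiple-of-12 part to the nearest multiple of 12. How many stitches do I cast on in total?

42 stitches.

16 / 10 = 1.6 sts per cm.
23.5 × 1.6 = 37.60 sts.
Less 6 edge sts → 31.60 for the repeat.
Nearest multiple of 12: 36.
Add back 6 edge sts → 42.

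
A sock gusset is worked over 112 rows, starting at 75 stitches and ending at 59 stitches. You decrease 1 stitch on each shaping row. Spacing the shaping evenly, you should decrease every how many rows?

Stitches to remove: |59 − 75| = 16.
Shaping rows needed: 16 / 1 = 16.
112 rows / 16 = every 7 rows.

Decrease every 7th row.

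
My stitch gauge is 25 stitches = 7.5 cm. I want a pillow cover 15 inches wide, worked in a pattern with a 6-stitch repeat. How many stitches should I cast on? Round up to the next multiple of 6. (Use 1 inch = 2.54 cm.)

Cast on 132 stitches.

15 in = 15 × 2.54 = 38.10 cm.
25 / 7.5 = 3.333 sts/cm.
38.10 × 3.333 = 127.00 sts.
→ 132.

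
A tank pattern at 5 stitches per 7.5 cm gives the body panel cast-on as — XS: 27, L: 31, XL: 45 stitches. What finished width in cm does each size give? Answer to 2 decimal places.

XS 40.50 cm; L 46.50 cm; XL 67.50 cm.

5/7.5 = 0.667 sts per cm.
XS: 27 / 0.667 = 40.500 → 40.50 cm.
L: 31 / 0.667 = 46.500 → 46.50 cm.
XL: 45 / 0.667 = 67.500 → 67.50 cm.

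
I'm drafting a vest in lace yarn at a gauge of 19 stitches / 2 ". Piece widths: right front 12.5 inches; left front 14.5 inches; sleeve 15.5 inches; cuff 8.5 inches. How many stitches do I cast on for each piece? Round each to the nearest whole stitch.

Rate = 19/2 = 9.5 sts per in.
right front: 12.5 × 9.5 = 118.75 → 119.
left front: 14.5 × 9.5 = 137.75 → 138.
sleeve: 15.5 × 9.5 = 147.25 → 147.
cuff: 8.5 × 9.5 = 80.75 → 81.

right front 119; left front 138; sleeve 147; cuff 81.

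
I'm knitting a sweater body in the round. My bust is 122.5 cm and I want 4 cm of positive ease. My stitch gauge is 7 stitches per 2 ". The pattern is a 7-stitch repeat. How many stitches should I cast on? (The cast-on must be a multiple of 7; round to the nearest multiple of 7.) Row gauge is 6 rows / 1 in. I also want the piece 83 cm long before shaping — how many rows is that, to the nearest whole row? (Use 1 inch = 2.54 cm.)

Finished = 122.5 + 4 = 126.5 cm.
126.5 cm × 1/2.54 = 49.80 inches.
7/2 = 3.5 sts per in; 49.80 × 3.5 = 174.31 sts.
Nearest multiple of 7 → 175.
83 cm = 32.68 inches; × 6 = 196.06 → 196 rows.

Cast on 175 stitches; work 196 rows.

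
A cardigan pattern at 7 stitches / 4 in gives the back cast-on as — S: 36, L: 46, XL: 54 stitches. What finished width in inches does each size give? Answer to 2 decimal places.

7/4 = 1.75 sts per in.
S: 36 / 1.75 = 20.571 → 20.57 in.
L: 46 / 1.75 = 26.286 → 26.29 in.
XL: 54 / 1.75 = 30.857 → 30.86 in.

S 20.57 inches; L 26.29 inches; XL 30.86 inches.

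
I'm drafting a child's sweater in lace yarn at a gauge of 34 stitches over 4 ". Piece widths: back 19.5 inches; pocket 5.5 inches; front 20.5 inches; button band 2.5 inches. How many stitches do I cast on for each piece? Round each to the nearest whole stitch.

Rate = 34/4 = 8.5 sts per in.
back: 19.5 × 8.5 = 165.75 → 166.
pocket: 5.5 × 8.5 = 46.75 → 47.
front: 20.5 × 8.5 = 174.25 → 174.
button band: 2.5 × 8.5 = 21.25 → 21.

back 166; pocket 47; front 174; button band 21.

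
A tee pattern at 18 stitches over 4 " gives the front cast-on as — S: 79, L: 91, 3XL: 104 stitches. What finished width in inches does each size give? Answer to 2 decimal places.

18/4 = 4.5 sts per in.
S: 79 / 4.5 = 17.556 → 17.56 in.
L: 91 / 4.5 = 20.222 → 20.22 in.
3XL: 104 / 4.5 = 23.111 → 23.11 in.

S 17.56 inches; L 20.22 inches; 3XL 23.11 inches.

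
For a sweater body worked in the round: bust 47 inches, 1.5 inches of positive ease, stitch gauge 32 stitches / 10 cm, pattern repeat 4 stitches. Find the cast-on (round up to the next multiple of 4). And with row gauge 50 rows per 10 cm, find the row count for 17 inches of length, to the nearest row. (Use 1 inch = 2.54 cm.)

Finished = 47 + 1.5 = 48.5 inches.
48.5 inches × 2.54 = 123.19 cm.
32/10 = 3.2 sts per cm; 123.19 × 3.2 = 394.21 sts.
Next multiple of 4 → 396.
17 inches = 43.18 cm; × 5 = 215.90 → 216 rows.

Cast on 396 stitches; work 216 rows.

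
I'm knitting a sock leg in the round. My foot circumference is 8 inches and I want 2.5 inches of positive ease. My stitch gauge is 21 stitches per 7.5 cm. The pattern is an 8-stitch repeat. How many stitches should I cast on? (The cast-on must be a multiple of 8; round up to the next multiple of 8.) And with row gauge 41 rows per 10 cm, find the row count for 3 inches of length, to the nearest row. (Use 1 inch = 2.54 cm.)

Finished = 8 + 2.5 = 10.5 inches.
10.5 inches × 2.54 = 26.67 cm.
21/7.5 = 2.8 sts per cm; 26.67 × 2.8 = 74.68 sts.
Next multiple of 8 → 80.
3 inches = 7.62 cm; × 4.1 = 31.24 → 31 rows.

Cast on 80 stitches; work 31 rows.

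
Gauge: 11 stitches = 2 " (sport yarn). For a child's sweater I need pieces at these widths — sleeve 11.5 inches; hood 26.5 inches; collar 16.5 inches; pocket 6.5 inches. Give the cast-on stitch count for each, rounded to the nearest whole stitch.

sleeve 63; hood 146; collar 91; pocket 36.

Rate = 11/2 = 5.5 sts per in.
sleeve: 11.5 × 5.5 = 63.25 → 63.
hood: 26.5 × 5.5 = 145.75 → 146.
collar: 16.5 × 5.5 = 90.75 → 91.
pocket: 6.5 × 5.5 = 35.75 → 36.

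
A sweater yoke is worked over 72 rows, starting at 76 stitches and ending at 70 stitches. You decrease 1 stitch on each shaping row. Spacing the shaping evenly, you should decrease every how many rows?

Stitches to remove: |70 − 76| = 6.
Shaping rows needed: 6 / 1 = 6.
72 rows / 6 = every 12 rows.

Decrease every 12th row.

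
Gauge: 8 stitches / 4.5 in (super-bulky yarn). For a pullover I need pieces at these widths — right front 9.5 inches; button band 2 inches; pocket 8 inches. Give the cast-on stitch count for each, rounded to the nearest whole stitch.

right front 17; button band 4; pocket 14.

Rate = 8/4.5 = 1.778 sts per in.
right front: 9.5 × 1.778 = 16.89 → 17.
button band: 2 × 1.778 = 3.56 → 4.
pocket: 8 × 1.778 = 14.22 → 14.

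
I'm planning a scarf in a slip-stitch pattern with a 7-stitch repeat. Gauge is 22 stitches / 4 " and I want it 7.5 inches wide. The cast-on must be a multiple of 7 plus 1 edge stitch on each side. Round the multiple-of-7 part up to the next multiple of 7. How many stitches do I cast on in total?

22 / 4 = 5.5 sts per inch.
7.5 × 5.5 = 41.25 sts.
Less 2 edge sts → 39.25 for the repeat.
Next multiple of 7: 42.
Add back 2 edge sts → 44.

CO 44 sts.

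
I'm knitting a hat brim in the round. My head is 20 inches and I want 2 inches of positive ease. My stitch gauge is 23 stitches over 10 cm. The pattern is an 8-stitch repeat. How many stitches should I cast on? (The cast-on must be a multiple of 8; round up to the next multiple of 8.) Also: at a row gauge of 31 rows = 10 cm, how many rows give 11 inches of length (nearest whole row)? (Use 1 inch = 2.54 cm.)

Finished = 20 + 2 = 22 inches.
22 inches × 2.54 = 55.88 cm.
23/10 = 2.3 sts per cm; 55.88 × 2.3 = 128.52 sts.
Next multiple of 8 → 136.
11 inches = 27.94 cm; × 3.1 = 86.61 → 87 rows.

Cast on 136 stitches; work 87 rows.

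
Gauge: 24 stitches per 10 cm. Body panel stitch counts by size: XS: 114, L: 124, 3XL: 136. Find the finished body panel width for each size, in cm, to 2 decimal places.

24/10 = 2.4 sts per cm.
XS: 114 / 2.4 = 47.500 → 47.50 cm.
L: 124 / 2.4 = 51.667 → 51.67 cm.
3XL: 136 / 2.4 = 56.667 → 56.67 cm.

XS 47.50 cm; L 51.67 cm; 3XL 56.67 cm.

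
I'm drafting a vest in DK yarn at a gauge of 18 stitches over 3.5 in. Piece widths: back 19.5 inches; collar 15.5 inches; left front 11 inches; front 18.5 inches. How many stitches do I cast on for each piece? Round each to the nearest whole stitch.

back 100; collar 80; left front 57; front 95.

Rate = 18/3.5 = 5.143 sts per in.
back: 19.5 × 5.143 = 100.29 → 100.
collar: 15.5 × 5.143 = 79.71 → 80.
left front: 11 × 5.143 = 56.57 → 57.
front: 18.5 × 5.143 = 95.14 → 95.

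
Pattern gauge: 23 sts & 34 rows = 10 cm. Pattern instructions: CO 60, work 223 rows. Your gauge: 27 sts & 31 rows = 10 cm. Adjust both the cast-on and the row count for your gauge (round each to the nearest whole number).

Stitches: 60 × 27/23 = 70.43 → 70.
Rows: 223 × 31/34 = 203.32 → 203.

Cast on 70 stitches; work 203 rows.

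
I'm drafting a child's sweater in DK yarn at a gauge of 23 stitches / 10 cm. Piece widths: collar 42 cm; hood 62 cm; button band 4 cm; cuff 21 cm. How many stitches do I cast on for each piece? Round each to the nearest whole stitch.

Rate = 23/10 = 2.3 sts per cm.
collar: 42 × 2.3 = 96.60 → 97.
hood: 62 × 2.3 = 142.60 → 143.
button band: 4 × 2.3 = 9.20 → 9.
cuff: 21 × 2.3 = 48.30 → 48.

collar 97; hood 143; button band 9; cuff 48.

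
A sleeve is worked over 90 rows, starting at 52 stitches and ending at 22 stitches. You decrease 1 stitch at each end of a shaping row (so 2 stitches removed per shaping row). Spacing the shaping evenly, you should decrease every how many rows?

Stitches to remove: |22 − 52| = 30.
Shaping rows needed: 30 / 2 = 15.
90 rows / 15 = every 6 rows.

Decrease every 6th row.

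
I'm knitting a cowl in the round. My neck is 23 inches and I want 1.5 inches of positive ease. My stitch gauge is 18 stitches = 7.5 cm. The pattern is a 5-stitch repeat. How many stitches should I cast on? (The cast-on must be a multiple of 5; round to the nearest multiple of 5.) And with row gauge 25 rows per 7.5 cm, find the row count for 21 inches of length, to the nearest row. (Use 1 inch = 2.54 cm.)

Finished = 23 + 1.5 = 24.5 inches.
24.5 inches × 2.54 = 62.23 cm.
18/7.5 = 2.4 sts per cm; 62.23 × 2.4 = 149.35 sts.
Nearest multiple of 5 → 150.
21 inches = 53.34 cm; × 3.333 = 177.80 → 178 rows.

Cast on 150 stitches; work 178 rows.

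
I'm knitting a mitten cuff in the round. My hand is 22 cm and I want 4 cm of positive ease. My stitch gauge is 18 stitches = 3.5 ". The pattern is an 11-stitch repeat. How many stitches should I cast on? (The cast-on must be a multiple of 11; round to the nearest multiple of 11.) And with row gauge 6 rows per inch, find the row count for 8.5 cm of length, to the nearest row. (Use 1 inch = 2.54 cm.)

Finished = 22 + 4 = 26 cm.
26 cm × 1/2.54 = 10.24 inches.
18/3.5 = 5.143 sts per in; 10.24 × 5.143 = 52.64 sts.
Nearest multiple of 11 → 55.
8.5 cm = 3.35 inches; × 6 = 20.08 → 20 rows.

Cast on 55 stitches; work 20 rows.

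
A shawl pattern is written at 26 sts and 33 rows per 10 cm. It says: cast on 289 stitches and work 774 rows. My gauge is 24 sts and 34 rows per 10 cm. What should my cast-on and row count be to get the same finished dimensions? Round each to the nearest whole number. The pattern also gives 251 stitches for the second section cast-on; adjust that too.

Cast on 267 stitches; work 797 rows; second section cast-on 232 stitches.

Stitches: 289 × 24/26 = 266.77 → 267.
Rows: 774 × 34/33 = 797.45 → 797.
second section cast-on: 251 × 24/26 = 231.69 → 232.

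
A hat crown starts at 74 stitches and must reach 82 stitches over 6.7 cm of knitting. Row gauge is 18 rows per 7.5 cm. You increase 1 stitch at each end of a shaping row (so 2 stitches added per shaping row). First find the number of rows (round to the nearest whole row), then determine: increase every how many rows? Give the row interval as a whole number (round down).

Rows = 6.7 × 2.4 = 16.1 → 16 rows.
Stitches to add: 8 → 4 shaping rows (at 2 st each).
16 / 4 = 4.00 → every 4 rows.

Increase every 4th row.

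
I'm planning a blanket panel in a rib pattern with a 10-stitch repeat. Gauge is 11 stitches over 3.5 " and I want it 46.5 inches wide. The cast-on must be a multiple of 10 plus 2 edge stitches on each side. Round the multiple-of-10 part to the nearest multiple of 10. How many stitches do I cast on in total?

11 / 3.5 = 3.143 sts per inch.
46.5 × 3.143 = 146.14 sts.
Less 4 edge sts → 142.14 for the repeat.
Nearest multiple of 10: 140.
Add back 4 edge sts → 144.

CO 144 sts.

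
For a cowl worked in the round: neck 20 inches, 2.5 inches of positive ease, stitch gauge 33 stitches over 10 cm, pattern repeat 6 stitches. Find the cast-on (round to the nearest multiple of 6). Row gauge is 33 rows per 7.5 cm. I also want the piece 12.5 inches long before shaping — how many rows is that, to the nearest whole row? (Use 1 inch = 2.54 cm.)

Finished = 20 + 2.5 = 22.5 inches.
22.5 inches × 2.54 = 57.15 cm.
33/10 = 3.3 sts per cm; 57.15 × 3.3 = 188.59 sts.
Nearest multiple of 6 → 186.
12.5 inches = 31.75 cm; × 4.4 = 139.70 → 140 rows.

Cast on 186 stitches; work 140 rows.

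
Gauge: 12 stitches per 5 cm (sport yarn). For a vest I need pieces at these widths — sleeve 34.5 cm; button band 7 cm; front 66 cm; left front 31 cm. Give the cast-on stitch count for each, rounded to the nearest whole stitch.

Rate = 12/5 = 2.4 sts per cm.
sleeve: 34.5 × 2.4 = 82.80 → 83.
button band: 7 × 2.4 = 16.80 → 17.
front: 66 × 2.4 = 158.40 → 158.
left front: 31 × 2.4 = 74.40 → 74.

sleeve 83; button band 17; front 158; left front 74.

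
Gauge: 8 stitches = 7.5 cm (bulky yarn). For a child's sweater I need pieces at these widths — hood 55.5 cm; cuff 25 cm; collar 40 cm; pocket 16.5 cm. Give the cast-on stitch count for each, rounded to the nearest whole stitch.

hood 59; cuff 27; collar 43; pocket 18.

Rate = 8/7.5 = 1.067 sts per cm.
hood: 55.5 × 1.067 = 59.20 → 59.
cuff: 25 × 1.067 = 26.67 → 27.
collar: 40 × 1.067 = 42.67 → 43.
pocket: 16.5 × 1.067 = 17.60 → 18.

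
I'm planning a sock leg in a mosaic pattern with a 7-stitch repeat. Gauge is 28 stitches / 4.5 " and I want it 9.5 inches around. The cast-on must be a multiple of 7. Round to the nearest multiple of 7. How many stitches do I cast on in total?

28 / 4.5 = 6.222 sts per inch.
9.5 × 6.222 = 59.11 sts.
Nearest multiple of 7: 56.

CO 56 sts.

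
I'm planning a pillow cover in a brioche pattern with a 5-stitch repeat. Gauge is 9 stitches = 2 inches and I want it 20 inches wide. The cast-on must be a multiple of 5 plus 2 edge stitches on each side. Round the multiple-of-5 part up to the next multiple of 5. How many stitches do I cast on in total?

9 / 2 = 4.5 sts per inch.
20 × 4.5 = 90.00 sts.
Less 4 edge sts → 86.00 for the repeat.
Next multiple of 5: 90.
Add back 4 edge sts → 94.

Cast on 94 stitches.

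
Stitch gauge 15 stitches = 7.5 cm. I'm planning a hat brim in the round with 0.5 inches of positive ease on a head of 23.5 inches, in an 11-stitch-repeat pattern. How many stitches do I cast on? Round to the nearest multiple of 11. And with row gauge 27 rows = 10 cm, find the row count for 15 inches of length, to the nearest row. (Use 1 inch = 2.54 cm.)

Finished = 23.5 + 0.5 = 24 inches.
24 inches × 2.54 = 60.96 cm.
15/7.5 = 2 sts per cm; 60.96 × 2 = 121.92 sts.
Nearest multiple of 11 → 121.
15 inches = 38.10 cm; × 2.7 = 102.87 → 103 rows.

Cast on 121 stitches; work 103 rows.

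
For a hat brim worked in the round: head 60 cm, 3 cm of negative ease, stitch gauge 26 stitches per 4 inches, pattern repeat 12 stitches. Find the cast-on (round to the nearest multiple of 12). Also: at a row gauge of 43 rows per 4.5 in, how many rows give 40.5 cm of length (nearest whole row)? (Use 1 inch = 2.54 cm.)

Finished = 60 − 3 = 57 cm.
57 cm × 1/2.54 = 22.44 inches.
26/4 = 6.5 sts per in; 22.44 × 6.5 = 145.87 sts.
Nearest multiple of 12 → 144.
40.5 cm = 15.94 inches; × 9.556 = 152.36 → 152 rows.

Cast on 144 stitches; work 152 rows.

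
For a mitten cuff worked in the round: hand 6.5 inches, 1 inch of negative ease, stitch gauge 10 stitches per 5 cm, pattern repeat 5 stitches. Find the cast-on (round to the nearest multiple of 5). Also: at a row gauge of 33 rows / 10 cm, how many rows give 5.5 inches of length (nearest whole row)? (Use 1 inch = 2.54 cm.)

Cast on 30 stitches; work 46 rows.

Finished = 6.5 − 1 = 5.5 inches.
5.5 inches × 2.54 = 13.97 cm.
10/5 = 2 sts per cm; 13.97 × 2 = 27.94 sts.
Nearest multiple of 5 → 30.
5.5 inches = 13.97 cm; × 3.3 = 46.10 → 46 rows.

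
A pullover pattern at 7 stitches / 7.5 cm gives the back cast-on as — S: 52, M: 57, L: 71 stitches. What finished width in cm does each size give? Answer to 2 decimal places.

S 55.71 cm; M 61.07 cm; L 76.07 cm.

7/7.5 = 0.933 sts per cm.
S: 52 / 0.933 = 55.714 → 55.71 cm.
M: 57 / 0.933 = 61.071 → 61.07 cm.
L: 71 / 0.933 = 76.071 → 76.07 cm.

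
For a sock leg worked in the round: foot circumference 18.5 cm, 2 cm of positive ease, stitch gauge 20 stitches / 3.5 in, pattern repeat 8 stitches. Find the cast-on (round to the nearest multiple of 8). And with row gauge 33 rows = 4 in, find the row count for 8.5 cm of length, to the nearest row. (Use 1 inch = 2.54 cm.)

Finished = 18.5 + 2 = 20.5 cm.
20.5 cm × 1/2.54 = 8.07 inches.
20/3.5 = 5.714 sts per in; 8.07 × 5.714 = 46.12 sts.
Nearest multiple of 8 → 48.
8.5 cm = 3.35 inches; × 8.25 = 27.61 → 28 rows.

Cast on 48 stitches; work 28 rows.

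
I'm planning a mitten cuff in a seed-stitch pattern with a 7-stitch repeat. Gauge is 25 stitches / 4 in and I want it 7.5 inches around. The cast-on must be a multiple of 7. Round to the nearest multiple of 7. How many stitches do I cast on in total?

CO 49 sts.

25 / 4 = 6.25 sts per inch.
7.5 × 6.25 = 46.88 sts.
Nearest multiple of 7: 49.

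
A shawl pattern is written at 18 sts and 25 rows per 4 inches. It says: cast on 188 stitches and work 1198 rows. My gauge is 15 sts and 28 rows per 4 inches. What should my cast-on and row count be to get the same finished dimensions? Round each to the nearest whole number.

Stitches: 188 × 15/18 = 156.67 → 157.
Rows: 1198 × 28/25 = 1341.76 → 1342.

Cast on 157 stitches; work 1342 rows.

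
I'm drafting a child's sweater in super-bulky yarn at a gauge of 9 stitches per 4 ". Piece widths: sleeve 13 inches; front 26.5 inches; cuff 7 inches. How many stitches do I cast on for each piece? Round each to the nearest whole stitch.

Rate = 9/4 = 2.25 sts per in.
sleeve: 13 × 2.25 = 29.25 → 29.
front: 26.5 × 2.25 = 59.62 → 60.
cuff: 7 × 2.25 = 15.75 → 16.

sleeve 29; front 60; cuff 16.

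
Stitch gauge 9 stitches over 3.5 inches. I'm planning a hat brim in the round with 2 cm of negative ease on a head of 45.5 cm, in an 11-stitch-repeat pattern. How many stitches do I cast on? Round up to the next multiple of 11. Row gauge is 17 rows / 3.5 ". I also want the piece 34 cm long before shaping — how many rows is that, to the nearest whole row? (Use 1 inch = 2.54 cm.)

Cast on 55 stitches; work 65 rows.

Finished = 45.5 − 2 = 43.5 cm.
43.5 cm × 1/2.54 = 17.13 inches.
9/3.5 = 2.571 sts per in; 17.13 × 2.571 = 44.04 sts.
Next multiple of 11 → 55.
34 cm = 13.39 inches; × 4.857 = 65.02 → 65 rows.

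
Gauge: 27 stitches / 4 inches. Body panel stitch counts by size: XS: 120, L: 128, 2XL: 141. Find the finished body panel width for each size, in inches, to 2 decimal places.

27/4 = 6.75 sts per in.
XS: 120 / 6.75 = 17.778 → 17.78 in.
L: 128 / 6.75 = 18.963 → 18.96 in.
2XL: 141 / 6.75 = 20.889 → 20.89 in.

XS 17.78 inches; L 18.96 inches; 2XL 20.89 inches.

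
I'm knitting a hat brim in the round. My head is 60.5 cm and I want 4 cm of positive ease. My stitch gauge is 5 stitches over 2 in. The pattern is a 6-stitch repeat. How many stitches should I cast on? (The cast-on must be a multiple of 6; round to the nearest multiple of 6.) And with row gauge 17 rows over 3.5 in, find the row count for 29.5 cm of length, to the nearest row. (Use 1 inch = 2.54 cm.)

Finished = 60.5 + 4 = 64.5 cm.
64.5 cm × 1/2.54 = 25.39 inches.
5/2 = 2.5 sts per in; 25.39 × 2.5 = 63.48 sts.
Nearest multiple of 6 → 66.
29.5 cm = 11.61 inches; × 4.857 = 56.41 → 56 rows.

Cast on 66 stitches; work 56 rows.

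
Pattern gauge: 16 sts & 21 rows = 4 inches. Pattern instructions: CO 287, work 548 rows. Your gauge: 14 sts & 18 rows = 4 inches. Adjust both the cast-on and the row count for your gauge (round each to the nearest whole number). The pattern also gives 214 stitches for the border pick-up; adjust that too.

Stitches: 287 × 14/16 = 251.12 → 251.
Rows: 548 × 18/21 = 469.71 → 470.
border pick-up: 214 × 14/16 = 187.25 → 187.

Cast on 251 stitches; work 470 rows; border pick-up 187 stitches.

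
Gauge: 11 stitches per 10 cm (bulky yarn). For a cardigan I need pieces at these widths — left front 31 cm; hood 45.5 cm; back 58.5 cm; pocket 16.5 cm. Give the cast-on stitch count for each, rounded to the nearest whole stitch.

Rate = 11/10 = 1.1 sts per cm.
left front: 31 × 1.1 = 34.10 → 34.
hood: 45.5 × 1.1 = 50.05 → 50.
back: 58.5 × 1.1 = 64.35 → 64.
pocket: 16.5 × 1.1 = 18.15 → 18.

left front 34; hood 50; back 64; pocket 18.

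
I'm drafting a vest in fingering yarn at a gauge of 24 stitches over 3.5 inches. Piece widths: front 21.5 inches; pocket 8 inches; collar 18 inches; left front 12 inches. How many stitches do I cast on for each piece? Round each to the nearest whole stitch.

Rate = 24/3.5 = 6.857 sts per in.
front: 21.5 × 6.857 = 147.43 → 147.
pocket: 8 × 6.857 = 54.86 → 55.
collar: 18 × 6.857 = 123.43 → 123.
left front: 12 × 6.857 = 82.29 → 82.

front 147; pocket 55; collar 123; left front 82.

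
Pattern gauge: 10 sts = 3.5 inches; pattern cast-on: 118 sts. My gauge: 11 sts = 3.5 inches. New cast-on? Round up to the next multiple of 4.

Scale factor = 11 / 10 = 1.100.
118 × 11 / 10 = 129.80 sts.
→ 132 sts.

132 stitches.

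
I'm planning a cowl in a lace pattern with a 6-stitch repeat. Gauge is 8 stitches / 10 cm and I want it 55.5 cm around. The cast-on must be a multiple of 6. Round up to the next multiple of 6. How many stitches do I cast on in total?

8 / 10 = 0.8 sts per cm.
55.5 × 0.8 = 44.40 sts.
Next multiple of 6: 48.

CO 48 sts.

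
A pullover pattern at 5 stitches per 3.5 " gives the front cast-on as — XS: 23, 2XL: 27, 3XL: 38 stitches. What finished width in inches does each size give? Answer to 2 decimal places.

5/3.5 = 1.429 sts per in.
XS: 23 / 1.429 = 16.100 → 16.10 in.
2XL: 27 / 1.429 = 18.900 → 18.90 in.
3XL: 38 / 1.429 = 26.600 → 26.60 in.

XS 16.10 inches; 2XL 18.90 inches; 3XL 26.60 inches.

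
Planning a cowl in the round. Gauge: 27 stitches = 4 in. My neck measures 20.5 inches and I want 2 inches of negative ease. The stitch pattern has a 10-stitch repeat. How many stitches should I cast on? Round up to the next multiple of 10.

Finished = 20.5 − 2 = 18.5 inches.
27 / 4 = 6.75 sts/in.
18.5 × 6.75 = 124.88 sts.
Next multiple of 10: 130.

130 stitches.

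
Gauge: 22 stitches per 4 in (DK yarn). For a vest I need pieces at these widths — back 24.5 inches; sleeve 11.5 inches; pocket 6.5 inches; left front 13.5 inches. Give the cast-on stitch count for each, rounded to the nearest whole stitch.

back 135; sleeve 63; pocket 36; left front 74.

Rate = 22/4 = 5.5 sts per in.
back: 24.5 × 5.5 = 134.75 → 135.
sleeve: 11.5 × 5.5 = 63.25 → 63.
pocket: 6.5 × 5.5 = 35.75 → 36.
left front: 13.5 × 5.5 = 74.25 → 74.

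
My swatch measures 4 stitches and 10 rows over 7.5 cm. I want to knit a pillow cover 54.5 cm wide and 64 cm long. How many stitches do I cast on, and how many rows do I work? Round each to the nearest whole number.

Cast on 29 stitches and work 85 rows.

Stitch gauge = 4/7.5 = 0.533 sts/cm; 54.5 × 0.533 = 29.07 → 29 sts.
Row gauge = 10/7.5 = 1.333 rows/cm; 64 × 1.333 = 85.33 → 85 rows.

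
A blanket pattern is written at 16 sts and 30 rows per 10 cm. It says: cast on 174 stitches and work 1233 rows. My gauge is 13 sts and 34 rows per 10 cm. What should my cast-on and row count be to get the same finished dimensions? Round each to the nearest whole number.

Cast on 141 stitches; work 1397 rows.

Stitches: 174 × 13/16 = 141.38 → 141.
Rows: 1233 × 34/30 = 1397.40 → 1397.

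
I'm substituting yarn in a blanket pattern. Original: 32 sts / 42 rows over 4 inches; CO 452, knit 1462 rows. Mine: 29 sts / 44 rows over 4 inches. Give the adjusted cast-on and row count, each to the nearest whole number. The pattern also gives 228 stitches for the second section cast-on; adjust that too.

Stitches: 452 × 29/32 = 409.62 → 410.
Rows: 1462 × 44/42 = 1531.62 → 1532.
second section cast-on: 228 × 29/32 = 206.62 → 207.

Cast on 410 stitches; work 1532 rows; second section cast-on 207 stitches.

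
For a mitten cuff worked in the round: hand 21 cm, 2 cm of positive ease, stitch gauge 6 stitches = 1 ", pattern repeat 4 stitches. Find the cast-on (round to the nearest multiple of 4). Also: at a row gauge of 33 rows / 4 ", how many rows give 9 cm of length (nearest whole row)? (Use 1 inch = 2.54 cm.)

Finished = 21 + 2 = 23 cm.
23 cm × 1/2.54 = 9.06 inches.
6/1 = 6 sts per in; 9.06 × 6 = 54.33 sts.
Nearest multiple of 4 → 56.
9 cm = 3.54 inches; × 8.25 = 29.23 → 29 rows.

Cast on 56 stitches; work 29 rows.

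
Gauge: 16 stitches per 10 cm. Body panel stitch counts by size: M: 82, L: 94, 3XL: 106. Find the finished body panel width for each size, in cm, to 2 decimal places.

M 51.25 cm; L 58.75 cm; 3XL 66.25 cm.

16/10 = 1.6 sts per cm.
M: 82 / 1.6 = 51.250 → 51.25 cm.
L: 94 / 1.6 = 58.750 → 58.75 cm.
3XL: 106 / 1.6 = 66.250 → 66.25 cm.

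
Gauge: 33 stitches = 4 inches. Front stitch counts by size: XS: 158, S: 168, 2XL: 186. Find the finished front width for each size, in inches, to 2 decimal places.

33/4 = 8.25 sts per in.
XS: 158 / 8.25 = 19.152 → 19.15 in.
S: 168 / 8.25 = 20.364 → 20.36 in.
2XL: 186 / 8.25 = 22.545 → 22.55 in.

XS 19.15 inches; S 20.36 inches; 2XL 22.55 inches.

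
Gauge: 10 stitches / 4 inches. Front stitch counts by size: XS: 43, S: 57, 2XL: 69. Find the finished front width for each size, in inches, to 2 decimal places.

XS 17.20 inches; S 22.80 inches; 2XL 27.60 inches.

10/4 = 2.5 sts per in.
XS: 43 / 2.5 = 17.200 → 17.20 in.
S: 57 / 2.5 = 22.800 → 22.80 in.
2XL: 69 / 2.5 = 27.600 → 27.60 in.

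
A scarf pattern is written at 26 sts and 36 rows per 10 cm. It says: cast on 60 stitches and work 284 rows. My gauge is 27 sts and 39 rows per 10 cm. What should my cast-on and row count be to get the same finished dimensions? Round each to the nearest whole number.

Cast on 62 stitches; work 308 rows.

Stitches: 60 × 27/26 = 62.31 → 62.
Rows: 284 × 39/36 = 307.67 → 308.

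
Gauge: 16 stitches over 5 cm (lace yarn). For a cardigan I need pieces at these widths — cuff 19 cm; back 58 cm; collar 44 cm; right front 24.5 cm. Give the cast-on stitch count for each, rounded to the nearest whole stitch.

Rate = 16/5 = 3.2 sts per cm.
cuff: 19 × 3.2 = 60.80 → 61.
back: 58 × 3.2 = 185.60 → 186.
collar: 44 × 3.2 = 140.80 → 141.
right front: 24.5 × 3.2 = 78.40 → 78.

cuff 61; back 186; collar 141; right front 78.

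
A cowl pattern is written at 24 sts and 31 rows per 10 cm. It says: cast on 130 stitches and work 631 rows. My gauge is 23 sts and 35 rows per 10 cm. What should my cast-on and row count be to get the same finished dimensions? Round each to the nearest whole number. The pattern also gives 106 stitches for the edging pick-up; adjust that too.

Cast on 125 stitches; work 712 rows; edging pick-up 102 stitches.

Stitches: 130 × 23/24 = 124.58 → 125.
Rows: 631 × 35/31 = 712.42 → 712.
edging pick-up: 106 × 23/24 = 101.58 → 102.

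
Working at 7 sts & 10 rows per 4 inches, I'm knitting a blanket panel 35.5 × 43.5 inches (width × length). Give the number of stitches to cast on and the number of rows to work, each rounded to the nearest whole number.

Stitch gauge = 7/4 = 1.75 sts/in; 35.5 × 1.75 = 62.12 → 62 sts.
Row gauge = 10/4 = 2.5 rows/in; 43.5 × 2.5 = 108.75 → 109 rows.

Cast on 62 stitches and work 109 rows.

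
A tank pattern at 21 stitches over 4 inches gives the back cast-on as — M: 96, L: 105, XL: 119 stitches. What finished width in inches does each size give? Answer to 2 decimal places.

M 18.29 inches; L 20.00 inches; XL 22.67 inches.

21/4 = 5.25 sts per in.
M: 96 / 5.25 = 18.286 → 18.29 in.
L: 105 / 5.25 = 20.000 → 20.00 in.
XL: 119 / 5.25 = 22.667 → 22.67 in.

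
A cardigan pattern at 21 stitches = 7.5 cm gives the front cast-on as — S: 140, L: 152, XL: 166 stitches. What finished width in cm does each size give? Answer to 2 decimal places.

21/7.5 = 2.8 sts per cm.
S: 140 / 2.8 = 50.000 → 50.00 cm.
L: 152 / 2.8 = 54.286 → 54.29 cm.
XL: 166 / 2.8 = 59.286 → 59.29 cm.

S 50.00 cm; L 54.29 cm; XL 59.29 cm.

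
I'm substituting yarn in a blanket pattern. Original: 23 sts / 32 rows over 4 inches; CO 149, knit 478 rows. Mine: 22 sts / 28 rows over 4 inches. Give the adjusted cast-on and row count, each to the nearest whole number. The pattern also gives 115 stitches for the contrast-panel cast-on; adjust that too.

Cast on 143 stitches; work 418 rows; contrast-panel cast-on 110 stitches.

Stitches: 149 × 22/23 = 142.52 → 143.
Rows: 478 × 28/32 = 418.25 → 418.
contrast-panel cast-on: 115 × 22/23 = 110.00 → 110.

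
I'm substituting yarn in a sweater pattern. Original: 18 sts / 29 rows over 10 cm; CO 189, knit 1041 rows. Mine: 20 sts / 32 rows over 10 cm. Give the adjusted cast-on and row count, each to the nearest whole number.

Stitches: 189 × 20/18 = 210.00 → 210.
Rows: 1041 × 32/29 = 1148.69 → 1149.

Cast on 210 stitches; work 1149 rows.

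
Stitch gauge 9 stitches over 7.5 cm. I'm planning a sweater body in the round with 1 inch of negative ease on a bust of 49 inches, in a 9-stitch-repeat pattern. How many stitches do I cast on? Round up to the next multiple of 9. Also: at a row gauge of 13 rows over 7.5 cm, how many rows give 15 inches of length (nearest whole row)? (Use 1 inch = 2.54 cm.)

Cast on 153 stitches; work 66 rows.

Finished = 49 − 1 = 48 inches.
48 inches × 2.54 = 121.92 cm.
9/7.5 = 1.2 sts per cm; 121.92 × 1.2 = 146.30 sts.
Next multiple of 9 → 153.
15 inches = 38.10 cm; × 1.733 = 66.04 → 66 rows.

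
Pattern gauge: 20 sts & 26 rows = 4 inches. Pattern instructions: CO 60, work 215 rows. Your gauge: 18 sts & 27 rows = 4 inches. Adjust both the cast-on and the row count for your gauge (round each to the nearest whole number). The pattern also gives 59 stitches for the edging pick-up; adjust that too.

Stitches: 60 × 18/20 = 54.00 → 54.
Rows: 215 × 27/26 = 223.27 → 223.
edging pick-up: 59 × 18/20 = 53.10 → 53.

Cast on 54 stitches; work 223 rows; edging pick-up 53 stitches.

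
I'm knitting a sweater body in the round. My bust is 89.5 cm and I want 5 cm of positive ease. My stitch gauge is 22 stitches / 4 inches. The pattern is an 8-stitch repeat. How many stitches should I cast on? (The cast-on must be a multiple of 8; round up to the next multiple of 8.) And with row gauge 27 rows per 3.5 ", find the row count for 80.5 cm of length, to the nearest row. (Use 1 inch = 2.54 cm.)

Finished = 89.5 + 5 = 94.5 cm.
94.5 cm × 1/2.54 = 37.20 inches.
22/4 = 5.5 sts per in; 37.20 × 5.5 = 204.63 sts.
Next multiple of 8 → 208.
80.5 cm = 31.69 inches; × 7.714 = 244.49 → 244 rows.

Cast on 208 stitches; work 244 rows.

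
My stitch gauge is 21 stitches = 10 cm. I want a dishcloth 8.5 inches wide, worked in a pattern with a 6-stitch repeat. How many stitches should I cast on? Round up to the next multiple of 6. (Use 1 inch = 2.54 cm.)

8.5 in = 8.5 × 2.54 = 21.59 cm.
21 / 10 = 2.1 sts/cm.
21.59 × 2.1 = 45.34 sts.
→ 48.

48 stitches.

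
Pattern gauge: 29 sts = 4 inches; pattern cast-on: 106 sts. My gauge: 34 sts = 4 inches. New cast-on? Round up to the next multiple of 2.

Cast on 126 stitches.

Scale factor = 34 / 29 = 1.172.
106 × 34 / 29 = 124.28 sts.
→ 126 sts.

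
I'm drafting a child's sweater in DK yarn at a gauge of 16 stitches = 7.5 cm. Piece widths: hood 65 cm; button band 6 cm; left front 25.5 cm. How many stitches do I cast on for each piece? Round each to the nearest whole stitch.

hood 139; button band 13; left front 54.

Rate = 16/7.5 = 2.133 sts per cm.
hood: 65 × 2.133 = 138.67 → 139.
button band: 6 × 2.133 = 12.80 → 13.
left front: 25.5 × 2.133 = 54.40 → 54.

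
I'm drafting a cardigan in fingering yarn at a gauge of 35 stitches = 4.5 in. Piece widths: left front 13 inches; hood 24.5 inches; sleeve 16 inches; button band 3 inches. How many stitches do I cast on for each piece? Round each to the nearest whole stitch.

left front 101; hood 191; sleeve 124; button band 23.

Rate = 35/4.5 = 7.778 sts per in.
left front: 13 × 7.778 = 101.11 → 101.
hood: 24.5 × 7.778 = 190.56 → 191.
sleeve: 16 × 7.778 = 124.44 → 124.
button band: 3 × 7.778 = 23.33 → 23.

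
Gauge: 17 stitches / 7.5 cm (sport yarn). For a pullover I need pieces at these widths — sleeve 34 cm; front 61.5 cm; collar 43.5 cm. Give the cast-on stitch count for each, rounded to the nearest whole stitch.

Rate = 17/7.5 = 2.267 sts per cm.
sleeve: 34 × 2.267 = 77.07 → 77.
front: 61.5 × 2.267 = 139.40 → 139.
collar: 43.5 × 2.267 = 98.60 → 99.

sleeve 77; front 139; collar 99.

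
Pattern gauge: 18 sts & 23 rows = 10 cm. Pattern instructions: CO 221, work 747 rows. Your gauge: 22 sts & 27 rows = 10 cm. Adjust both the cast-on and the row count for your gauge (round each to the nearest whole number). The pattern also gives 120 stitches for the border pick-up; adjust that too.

Cast on 270 stitches; work 877 rows; border pick-up 147 stitches.

Stitches: 221 × 22/18 = 270.11 → 270.
Rows: 747 × 27/23 = 876.91 → 877.
border pick-up: 120 × 22/18 = 146.67 → 147.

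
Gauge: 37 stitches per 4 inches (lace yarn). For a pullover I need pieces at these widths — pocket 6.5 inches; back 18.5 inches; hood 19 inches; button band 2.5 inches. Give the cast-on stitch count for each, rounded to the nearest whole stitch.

Rate = 37/4 = 9.25 sts per in.
pocket: 6.5 × 9.25 = 60.12 → 60.
back: 18.5 × 9.25 = 171.12 → 171.
hood: 19 × 9.25 = 175.75 → 176.
button band: 2.5 × 9.25 = 23.12 → 23.

pocket 60; back 171; hood 176; button band 23.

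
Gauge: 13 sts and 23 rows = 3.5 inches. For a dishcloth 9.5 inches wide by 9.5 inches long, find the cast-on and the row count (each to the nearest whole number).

Cast on 35 stitches and work 62 rows.

Stitch gauge = 13/3.5 = 3.714 sts/in; 9.5 × 3.714 = 35.29 → 35 sts.
Row gauge = 23/3.5 = 6.571 rows/in; 9.5 × 6.571 = 62.43 → 62 rows.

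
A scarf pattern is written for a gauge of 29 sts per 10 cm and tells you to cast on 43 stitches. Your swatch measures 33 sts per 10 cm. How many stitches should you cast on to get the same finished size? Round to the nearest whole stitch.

Scale factor = 33 / 29 = 1.138.
43 × 33 / 29 = 48.93 sts.
→ 49 sts.

49 stitches.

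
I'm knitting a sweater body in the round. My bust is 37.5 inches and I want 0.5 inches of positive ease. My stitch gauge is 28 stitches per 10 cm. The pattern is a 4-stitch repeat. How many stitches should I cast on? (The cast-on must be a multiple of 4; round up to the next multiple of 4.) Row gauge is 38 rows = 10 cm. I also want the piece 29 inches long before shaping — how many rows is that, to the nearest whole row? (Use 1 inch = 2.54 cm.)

Cast on 272 stitches; work 280 rows.

Finished = 37.5 + 0.5 = 38 inches.
38 inches × 2.54 = 96.52 cm.
28/10 = 2.8 sts per cm; 96.52 × 2.8 = 270.26 sts.
Next multiple of 4 → 272.
29 inches = 73.66 cm; × 3.8 = 279.91 → 280 rows.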